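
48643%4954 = 4057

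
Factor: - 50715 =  - 3^2*5^1*7^2*23^1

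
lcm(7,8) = 56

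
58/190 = 29/95= 0.31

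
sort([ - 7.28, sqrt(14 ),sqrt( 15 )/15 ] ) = [ - 7.28,sqrt( 15 ) /15,sqrt(14) ] 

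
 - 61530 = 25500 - 87030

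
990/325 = 3 + 3/65 =3.05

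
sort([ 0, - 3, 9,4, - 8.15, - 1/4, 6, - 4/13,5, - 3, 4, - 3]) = [  -  8.15,  -  3, - 3, - 3,-4/13 , - 1/4, 0, 4 , 4, 5, 6,9]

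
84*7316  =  614544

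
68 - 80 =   -  12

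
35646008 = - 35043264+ 70689272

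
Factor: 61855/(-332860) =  - 2^( - 2)*11^( - 1)*17^(  -  1)*139^1= - 139/748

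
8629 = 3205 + 5424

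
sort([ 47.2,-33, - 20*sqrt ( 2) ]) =[ - 33 , - 20 * sqrt( 2 ), 47.2 ]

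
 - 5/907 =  - 1+902/907  =  - 0.01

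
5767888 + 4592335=10360223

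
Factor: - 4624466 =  - 2^1*7^1*11^1*30029^1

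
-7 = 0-7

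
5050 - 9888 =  - 4838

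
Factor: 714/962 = 3^1 * 7^1 * 13^ ( - 1) * 17^1*37^( - 1 ) = 357/481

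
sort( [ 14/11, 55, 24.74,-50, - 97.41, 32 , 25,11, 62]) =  [ - 97.41, - 50, 14/11, 11,24.74 , 25, 32, 55, 62] 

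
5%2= 1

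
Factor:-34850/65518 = -5^2*47^(- 1) = - 25/47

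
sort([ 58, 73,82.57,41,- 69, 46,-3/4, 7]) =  [ - 69, - 3/4,7, 41,46, 58,73, 82.57 ]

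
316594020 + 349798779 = 666392799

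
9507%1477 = 645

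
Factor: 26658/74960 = 2^( - 3)*3^2*5^( - 1)*937^( - 1)*1481^1 = 13329/37480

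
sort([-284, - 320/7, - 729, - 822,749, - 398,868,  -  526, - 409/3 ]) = [ - 822 , - 729, - 526, - 398, - 284, - 409/3, - 320/7, 749, 868 ]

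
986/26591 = 986/26591 = 0.04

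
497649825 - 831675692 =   -  334025867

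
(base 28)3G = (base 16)64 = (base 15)6A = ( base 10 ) 100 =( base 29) 3D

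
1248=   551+697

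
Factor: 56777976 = 2^3 * 3^3 * 83^1*3167^1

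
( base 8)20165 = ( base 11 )6274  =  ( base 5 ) 231214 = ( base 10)8309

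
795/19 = 795/19 = 41.84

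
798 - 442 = 356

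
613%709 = 613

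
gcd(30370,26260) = 10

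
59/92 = 59/92 = 0.64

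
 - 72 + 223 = 151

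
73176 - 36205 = 36971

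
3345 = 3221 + 124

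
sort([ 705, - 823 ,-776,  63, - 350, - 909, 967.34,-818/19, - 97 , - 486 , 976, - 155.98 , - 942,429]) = [ - 942, - 909, -823, - 776, - 486, - 350 ,  -  155.98 , - 97, - 818/19,63, 429, 705  ,  967.34, 976] 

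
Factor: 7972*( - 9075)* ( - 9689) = 2^2*3^1*5^2*11^2*1993^1*9689^1 = 700959425100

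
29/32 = 29/32 = 0.91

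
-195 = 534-729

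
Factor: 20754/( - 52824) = - 3459/8804 = - 2^(-2 ) * 3^1*31^( - 1)* 71^(-1) * 1153^1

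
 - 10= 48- 58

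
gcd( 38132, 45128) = 4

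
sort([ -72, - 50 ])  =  [- 72, - 50 ]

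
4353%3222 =1131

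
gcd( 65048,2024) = 8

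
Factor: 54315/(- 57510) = - 17/18 = - 2^( - 1)*3^( - 2)*17^1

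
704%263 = 178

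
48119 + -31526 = 16593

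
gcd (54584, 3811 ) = 1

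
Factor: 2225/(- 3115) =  - 5/7 = - 5^1*7^( - 1) 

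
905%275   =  80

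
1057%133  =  126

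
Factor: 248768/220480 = 299/265 = 5^( - 1)*13^1 * 23^1*53^( - 1) 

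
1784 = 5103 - 3319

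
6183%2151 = 1881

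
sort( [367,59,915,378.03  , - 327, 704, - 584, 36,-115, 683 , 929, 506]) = [ -584, -327, - 115, 36,59, 367 , 378.03, 506,  683,704,915, 929] 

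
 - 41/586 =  - 41/586 = - 0.07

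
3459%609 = 414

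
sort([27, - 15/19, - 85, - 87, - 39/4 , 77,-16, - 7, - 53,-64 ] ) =[ - 87, - 85,- 64, - 53, - 16, - 39/4, - 7, - 15/19, 27,77 ]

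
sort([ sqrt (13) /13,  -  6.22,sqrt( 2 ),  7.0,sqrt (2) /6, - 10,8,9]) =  [ -10,- 6.22, sqrt( 2) /6,sqrt( 13 ) /13,sqrt(2),7.0, 8, 9]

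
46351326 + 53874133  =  100225459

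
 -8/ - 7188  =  2/1797 = 0.00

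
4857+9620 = 14477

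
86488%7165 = 508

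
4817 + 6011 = 10828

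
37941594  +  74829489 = 112771083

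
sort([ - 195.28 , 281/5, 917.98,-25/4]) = [- 195.28, - 25/4,281/5, 917.98]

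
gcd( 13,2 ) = 1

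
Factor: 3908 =2^2*977^1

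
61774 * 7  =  432418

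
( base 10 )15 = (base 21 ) F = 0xf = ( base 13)12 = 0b1111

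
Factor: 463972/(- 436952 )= -601/566 = - 2^(  -  1 )*283^ ( - 1) * 601^1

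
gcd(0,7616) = 7616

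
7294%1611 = 850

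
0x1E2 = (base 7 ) 1256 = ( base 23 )KM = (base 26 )ie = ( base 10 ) 482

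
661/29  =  22 + 23/29 =22.79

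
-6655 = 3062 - 9717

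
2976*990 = 2946240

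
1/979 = 1/979 =0.00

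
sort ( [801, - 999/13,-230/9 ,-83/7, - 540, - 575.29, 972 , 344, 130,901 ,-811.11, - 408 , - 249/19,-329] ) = [ - 811.11, - 575.29, -540, - 408, - 329, - 999/13, - 230/9,- 249/19, - 83/7, 130, 344, 801, 901,972 ]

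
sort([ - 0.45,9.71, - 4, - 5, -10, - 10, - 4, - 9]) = [-10, -10,-9, - 5, - 4, - 4, - 0.45, 9.71 ]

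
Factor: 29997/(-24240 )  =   - 99/80 = - 2^( - 4 )*3^2*5^( - 1 )*11^1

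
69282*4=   277128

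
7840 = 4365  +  3475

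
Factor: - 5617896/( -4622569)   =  2^3 * 3^1*7^( - 1)*149^1*1571^1*660367^( - 1 ) 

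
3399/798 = 4 +69/266 =4.26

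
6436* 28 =180208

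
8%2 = 0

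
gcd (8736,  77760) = 96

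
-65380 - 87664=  - 153044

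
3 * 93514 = 280542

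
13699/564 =24 + 163/564=24.29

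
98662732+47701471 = 146364203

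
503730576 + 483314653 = 987045229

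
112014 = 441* 254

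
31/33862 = 31/33862= 0.00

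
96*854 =81984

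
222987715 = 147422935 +75564780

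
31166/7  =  4452+2/7= 4452.29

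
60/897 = 20/299= 0.07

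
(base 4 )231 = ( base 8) 55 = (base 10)45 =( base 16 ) 2d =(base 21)23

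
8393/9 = 932 + 5/9 = 932.56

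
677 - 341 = 336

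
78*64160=5004480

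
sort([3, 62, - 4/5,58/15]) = [ - 4/5, 3, 58/15,  62]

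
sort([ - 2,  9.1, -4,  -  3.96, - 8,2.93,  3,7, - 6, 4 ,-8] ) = [-8, - 8, - 6,-4, - 3.96,- 2,  2.93, 3,  4,7, 9.1 ] 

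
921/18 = 307/6 = 51.17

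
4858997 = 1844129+3014868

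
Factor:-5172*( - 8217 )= 42498324  =  2^2*3^3*11^1*83^1 * 431^1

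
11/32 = 11/32 = 0.34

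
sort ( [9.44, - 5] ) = [ - 5,9.44 ] 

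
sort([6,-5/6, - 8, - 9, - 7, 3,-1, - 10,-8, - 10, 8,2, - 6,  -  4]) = [ - 10, - 10, - 9, - 8, - 8, - 7,-6 , - 4,- 1, - 5/6, 2, 3, 6, 8 ]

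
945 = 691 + 254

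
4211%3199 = 1012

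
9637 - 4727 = 4910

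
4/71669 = 4/71669 = 0.00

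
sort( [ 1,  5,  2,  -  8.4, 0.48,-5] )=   [ - 8.4,  -  5 , 0.48, 1,2,  5]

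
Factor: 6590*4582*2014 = 60813495320 = 2^3*5^1*19^1*29^1*53^1*79^1*659^1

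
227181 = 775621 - 548440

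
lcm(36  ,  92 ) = 828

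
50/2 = 25 = 25.00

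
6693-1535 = 5158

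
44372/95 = 44372/95  =  467.07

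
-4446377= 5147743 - 9594120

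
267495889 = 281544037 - 14048148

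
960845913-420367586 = 540478327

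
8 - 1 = 7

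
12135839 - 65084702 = -52948863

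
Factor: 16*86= 1376 = 2^5 * 43^1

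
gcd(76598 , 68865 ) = 1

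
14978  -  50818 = -35840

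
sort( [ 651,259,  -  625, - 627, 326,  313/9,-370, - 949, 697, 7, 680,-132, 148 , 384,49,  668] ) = [ - 949, - 627, -625,-370,-132, 7,313/9, 49,148, 259,326, 384 , 651, 668, 680 , 697]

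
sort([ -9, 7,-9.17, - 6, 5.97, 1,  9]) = [-9.17,-9, - 6, 1, 5.97, 7, 9 ] 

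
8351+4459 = 12810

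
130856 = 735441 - 604585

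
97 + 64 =161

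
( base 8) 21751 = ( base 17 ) 1EDD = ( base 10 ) 9193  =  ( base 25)ehi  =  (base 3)110121111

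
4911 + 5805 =10716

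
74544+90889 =165433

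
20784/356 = 58+34/89 = 58.38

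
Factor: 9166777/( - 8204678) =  - 2^( -1) * 4102339^(  -  1)* 9166777^1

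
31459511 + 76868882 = 108328393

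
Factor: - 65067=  - 3^1*23^2*41^1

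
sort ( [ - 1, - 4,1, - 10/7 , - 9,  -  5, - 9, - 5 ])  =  [-9, - 9, - 5,- 5,  -  4, - 10/7, - 1,1 ]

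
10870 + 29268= 40138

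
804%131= 18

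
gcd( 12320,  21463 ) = 1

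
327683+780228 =1107911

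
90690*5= 453450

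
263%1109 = 263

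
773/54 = 773/54= 14.31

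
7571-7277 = 294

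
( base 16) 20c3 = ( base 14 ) 30B1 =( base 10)8387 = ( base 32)863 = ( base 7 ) 33311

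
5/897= 5/897 = 0.01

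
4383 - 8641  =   - 4258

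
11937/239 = 49 + 226/239 = 49.95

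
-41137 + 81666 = 40529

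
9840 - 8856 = 984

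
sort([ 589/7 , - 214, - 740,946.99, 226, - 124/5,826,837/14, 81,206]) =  [- 740,-214, -124/5,  837/14, 81 , 589/7,206 , 226,826,946.99 ]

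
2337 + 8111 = 10448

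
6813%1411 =1169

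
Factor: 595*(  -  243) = - 144585 = -  3^5*5^1*7^1  *17^1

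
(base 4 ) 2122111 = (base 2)10011010010101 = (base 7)40540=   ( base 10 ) 9877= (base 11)746a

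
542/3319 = 542/3319 = 0.16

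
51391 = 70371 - 18980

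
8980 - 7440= 1540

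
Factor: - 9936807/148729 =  - 3^1*7^( - 1)*619^1*5351^1*21247^( - 1 )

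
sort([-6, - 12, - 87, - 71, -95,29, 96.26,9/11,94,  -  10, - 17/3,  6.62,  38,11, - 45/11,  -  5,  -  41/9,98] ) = [ - 95, - 87, - 71, - 12, - 10,  -  6,  -  17/3,- 5, - 41/9 ,-45/11,  9/11,6.62, 11,  29, 38, 94,96.26,98 ]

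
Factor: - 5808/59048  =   - 2^1*3^1*61^( - 1) = - 6/61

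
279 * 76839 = 21438081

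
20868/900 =23+14/75= 23.19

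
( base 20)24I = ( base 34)qe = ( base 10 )898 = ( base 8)1602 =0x382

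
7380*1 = 7380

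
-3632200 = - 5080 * 715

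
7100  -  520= 6580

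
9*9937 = 89433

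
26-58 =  - 32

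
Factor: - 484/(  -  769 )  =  2^2*11^2*769^(  -  1) 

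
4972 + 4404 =9376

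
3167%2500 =667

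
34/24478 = 17/12239 = 0.00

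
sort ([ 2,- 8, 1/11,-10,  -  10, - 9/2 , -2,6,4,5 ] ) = [ - 10, - 10, - 8,-9/2, - 2 , 1/11,2,4, 5 , 6 ]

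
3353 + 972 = 4325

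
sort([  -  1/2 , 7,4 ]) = [  -  1/2,  4,7]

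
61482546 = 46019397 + 15463149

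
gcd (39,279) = 3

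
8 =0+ 8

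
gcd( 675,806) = 1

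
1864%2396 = 1864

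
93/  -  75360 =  - 31/25120 = - 0.00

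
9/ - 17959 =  - 9/17959 = - 0.00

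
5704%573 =547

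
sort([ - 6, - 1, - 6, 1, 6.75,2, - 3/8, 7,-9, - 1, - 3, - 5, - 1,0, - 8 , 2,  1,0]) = [ - 9, - 8,- 6,-6, - 5, - 3,- 1,-1, - 1, - 3/8,  0 , 0,1, 1, 2, 2,  6.75, 7 ]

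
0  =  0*405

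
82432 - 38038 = 44394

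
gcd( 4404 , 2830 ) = 2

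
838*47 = 39386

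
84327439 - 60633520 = 23693919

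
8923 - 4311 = 4612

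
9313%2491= 1840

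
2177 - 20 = 2157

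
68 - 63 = 5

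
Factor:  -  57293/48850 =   -  2^( - 1 )*5^( - 2 )* 23^1*47^1 * 53^1 * 977^( - 1) 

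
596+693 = 1289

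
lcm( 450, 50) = 450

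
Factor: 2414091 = 3^1 *804697^1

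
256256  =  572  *448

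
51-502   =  -451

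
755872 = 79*9568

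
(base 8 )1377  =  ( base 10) 767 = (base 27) 11b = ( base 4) 23333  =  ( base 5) 11032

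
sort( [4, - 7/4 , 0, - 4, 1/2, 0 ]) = [ - 4, - 7/4,0 , 0,1/2 , 4]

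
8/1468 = 2/367 = 0.01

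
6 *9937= 59622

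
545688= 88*6201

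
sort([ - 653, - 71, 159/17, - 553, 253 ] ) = [ - 653, - 553, - 71, 159/17, 253 ]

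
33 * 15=495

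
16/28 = 4/7 = 0.57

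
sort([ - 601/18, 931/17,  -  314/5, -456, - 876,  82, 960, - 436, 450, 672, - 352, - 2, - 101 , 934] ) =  [ - 876,  -  456,  -  436, - 352, - 101,- 314/5, - 601/18,-2,  931/17,82,450,672, 934, 960 ] 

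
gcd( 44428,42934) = 2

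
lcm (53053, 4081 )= 53053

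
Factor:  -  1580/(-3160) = 1/2=2^( - 1)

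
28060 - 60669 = -32609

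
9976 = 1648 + 8328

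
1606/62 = 25  +  28/31 = 25.90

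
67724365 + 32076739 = 99801104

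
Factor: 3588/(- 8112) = -2^ ( - 2 )*13^( - 1)*23^1= -23/52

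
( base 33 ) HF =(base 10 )576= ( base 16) 240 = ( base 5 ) 4301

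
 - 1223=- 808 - 415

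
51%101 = 51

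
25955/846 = 25955/846 = 30.68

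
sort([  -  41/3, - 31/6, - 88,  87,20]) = [ - 88, - 41/3,-31/6, 20,87 ] 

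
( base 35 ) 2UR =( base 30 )3RH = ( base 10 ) 3527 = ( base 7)13166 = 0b110111000111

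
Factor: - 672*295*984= - 2^8*3^2*5^1*7^1*41^1*59^1 = - 195068160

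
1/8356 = 1/8356 =0.00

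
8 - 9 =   -  1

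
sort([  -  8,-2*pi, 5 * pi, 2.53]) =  [  -  8, - 2*pi,2.53, 5*pi] 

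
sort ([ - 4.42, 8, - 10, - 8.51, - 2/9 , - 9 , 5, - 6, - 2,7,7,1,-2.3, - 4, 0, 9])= [ - 10,-9,-8.51, - 6, - 4.42, - 4, - 2.3, - 2, - 2/9, 0, 1,5,7, 7, 8, 9 ] 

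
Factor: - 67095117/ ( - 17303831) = 3^2*23^1*324131^1*17303831^(-1 )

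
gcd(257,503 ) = 1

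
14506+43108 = 57614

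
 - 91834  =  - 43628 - 48206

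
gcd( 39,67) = 1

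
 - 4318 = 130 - 4448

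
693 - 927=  - 234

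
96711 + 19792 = 116503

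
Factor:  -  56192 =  - 2^7*  439^1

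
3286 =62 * 53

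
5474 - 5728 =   -  254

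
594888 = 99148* 6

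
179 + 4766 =4945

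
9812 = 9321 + 491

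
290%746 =290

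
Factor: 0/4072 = 0 = 0^1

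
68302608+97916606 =166219214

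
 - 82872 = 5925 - 88797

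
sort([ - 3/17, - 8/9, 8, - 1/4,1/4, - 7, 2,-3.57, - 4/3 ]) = [  -  7, - 3.57,  -  4/3, - 8/9, - 1/4, - 3/17,1/4, 2, 8]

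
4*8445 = 33780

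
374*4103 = 1534522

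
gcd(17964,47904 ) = 5988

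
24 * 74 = 1776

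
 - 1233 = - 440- 793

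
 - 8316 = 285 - 8601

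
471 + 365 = 836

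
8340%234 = 150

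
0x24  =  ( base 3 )1100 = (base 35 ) 11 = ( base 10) 36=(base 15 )26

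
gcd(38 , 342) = 38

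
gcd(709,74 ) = 1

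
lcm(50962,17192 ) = 1426936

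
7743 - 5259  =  2484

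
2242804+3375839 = 5618643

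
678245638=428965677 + 249279961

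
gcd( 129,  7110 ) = 3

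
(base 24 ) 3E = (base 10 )86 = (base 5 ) 321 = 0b1010110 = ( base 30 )2q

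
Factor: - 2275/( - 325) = 7^1 = 7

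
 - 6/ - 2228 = 3/1114= 0.00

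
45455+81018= 126473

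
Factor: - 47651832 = - 2^3*3^2*97^1*6823^1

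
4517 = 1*4517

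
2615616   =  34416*76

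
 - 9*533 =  - 4797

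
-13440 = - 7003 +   -  6437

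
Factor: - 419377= - 7^1*181^1*331^1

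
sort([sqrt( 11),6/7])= [ 6/7,sqrt(11 )] 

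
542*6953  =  3768526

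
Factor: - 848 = -2^4*53^1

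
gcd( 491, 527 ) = 1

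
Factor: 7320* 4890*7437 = 266205927600=   2^4*3^3*5^2*37^1*61^1*67^1 * 163^1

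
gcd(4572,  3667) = 1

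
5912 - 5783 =129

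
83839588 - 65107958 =18731630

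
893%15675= 893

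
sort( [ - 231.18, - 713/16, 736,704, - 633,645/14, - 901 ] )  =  [ - 901,-633, - 231.18, - 713/16, 645/14,  704,736 ]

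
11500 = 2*5750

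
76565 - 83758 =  - 7193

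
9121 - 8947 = 174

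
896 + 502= 1398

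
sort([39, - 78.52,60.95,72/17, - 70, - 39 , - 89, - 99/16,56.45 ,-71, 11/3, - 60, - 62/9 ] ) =[ - 89, - 78.52, - 71, - 70, - 60, - 39 ,  -  62/9 ,-99/16,11/3, 72/17,39 , 56.45 , 60.95]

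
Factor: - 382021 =  -  382021^1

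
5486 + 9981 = 15467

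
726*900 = 653400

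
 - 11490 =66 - 11556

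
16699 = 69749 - 53050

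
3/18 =1/6   =  0.17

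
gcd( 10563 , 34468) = 7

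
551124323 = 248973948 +302150375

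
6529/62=105+19/62 = 105.31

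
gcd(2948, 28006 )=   1474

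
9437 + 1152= 10589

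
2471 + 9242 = 11713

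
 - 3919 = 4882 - 8801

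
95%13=4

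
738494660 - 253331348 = 485163312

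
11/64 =11/64 = 0.17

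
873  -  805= 68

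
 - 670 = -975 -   -  305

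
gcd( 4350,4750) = 50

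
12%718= 12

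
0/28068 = 0 = 0.00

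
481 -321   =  160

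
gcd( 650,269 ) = 1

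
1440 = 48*30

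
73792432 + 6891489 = 80683921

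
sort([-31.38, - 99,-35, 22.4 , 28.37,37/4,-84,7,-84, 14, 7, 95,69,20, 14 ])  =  [ - 99, - 84,  -  84, - 35,-31.38,7,  7, 37/4, 14,  14, 20, 22.4,  28.37,69,95]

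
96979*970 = 94069630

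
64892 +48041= 112933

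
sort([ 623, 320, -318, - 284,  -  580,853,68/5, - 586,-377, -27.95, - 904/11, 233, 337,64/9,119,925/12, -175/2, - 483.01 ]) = [ - 586, -580,-483.01, - 377, - 318, - 284,  -  175/2, - 904/11, - 27.95,64/9, 68/5,925/12,119,233,320,337,623,853] 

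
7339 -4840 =2499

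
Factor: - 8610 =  - 2^1 * 3^1* 5^1*7^1*41^1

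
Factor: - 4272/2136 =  - 2^1 = - 2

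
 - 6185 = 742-6927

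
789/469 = 1 + 320/469 = 1.68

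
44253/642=14751/214 = 68.93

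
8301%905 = 156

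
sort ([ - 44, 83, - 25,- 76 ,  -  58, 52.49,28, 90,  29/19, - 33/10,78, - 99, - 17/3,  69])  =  [ - 99, - 76, - 58, - 44,- 25,-17/3, - 33/10,  29/19, 28, 52.49,69, 78, 83,90 ]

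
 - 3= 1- 4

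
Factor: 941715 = 3^2 * 5^1*17^1*1231^1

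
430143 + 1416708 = 1846851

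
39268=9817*4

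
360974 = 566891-205917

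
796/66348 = 199/16587 = 0.01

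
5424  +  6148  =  11572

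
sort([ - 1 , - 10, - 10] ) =[  -  10, - 10, - 1] 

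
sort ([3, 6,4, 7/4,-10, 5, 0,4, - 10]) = [ - 10, - 10, 0, 7/4, 3,  4, 4, 5, 6 ] 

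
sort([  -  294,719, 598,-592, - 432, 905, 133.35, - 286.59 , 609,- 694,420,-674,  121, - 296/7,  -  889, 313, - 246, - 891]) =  [- 891,-889, - 694, - 674,- 592,-432, - 294, - 286.59,  -  246,  -  296/7,121, 133.35,313,420 , 598, 609, 719, 905 ]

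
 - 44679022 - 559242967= -603921989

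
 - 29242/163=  - 180+98/163 = - 179.40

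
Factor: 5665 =5^1*11^1*103^1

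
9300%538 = 154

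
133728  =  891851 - 758123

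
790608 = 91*8688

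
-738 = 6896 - 7634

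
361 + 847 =1208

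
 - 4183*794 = -3321302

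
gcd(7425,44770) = 55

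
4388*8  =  35104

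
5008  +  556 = 5564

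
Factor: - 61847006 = - 2^1*13^1*97^1*137^1*179^1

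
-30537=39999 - 70536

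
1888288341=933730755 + 954557586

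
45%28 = 17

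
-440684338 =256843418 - 697527756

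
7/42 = 1/6  =  0.17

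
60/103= 60/103 =0.58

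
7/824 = 7/824 = 0.01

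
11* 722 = 7942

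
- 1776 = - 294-1482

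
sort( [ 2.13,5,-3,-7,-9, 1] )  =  [-9,  -  7,-3,1, 2.13, 5 ] 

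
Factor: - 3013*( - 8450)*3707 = 2^1*5^2 *11^1*13^2 * 23^1*131^1*337^1 = 94379663950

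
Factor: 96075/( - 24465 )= - 915/233= - 3^1 *5^1*61^1*233^(- 1 ) 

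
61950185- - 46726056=108676241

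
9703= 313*31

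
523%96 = 43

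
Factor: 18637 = 18637^1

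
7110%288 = 198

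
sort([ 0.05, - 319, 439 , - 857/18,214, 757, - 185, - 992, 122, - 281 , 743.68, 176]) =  [ - 992, - 319,-281, - 185 , - 857/18, 0.05, 122, 176,214,439  ,  743.68,  757]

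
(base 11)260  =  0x134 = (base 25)C8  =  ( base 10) 308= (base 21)EE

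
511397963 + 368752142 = 880150105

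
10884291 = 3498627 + 7385664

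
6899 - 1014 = 5885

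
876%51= 9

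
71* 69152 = 4909792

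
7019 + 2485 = 9504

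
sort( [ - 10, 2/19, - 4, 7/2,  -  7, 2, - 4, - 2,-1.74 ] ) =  [ - 10, - 7, - 4, -4, - 2, - 1.74,2/19,  2, 7/2]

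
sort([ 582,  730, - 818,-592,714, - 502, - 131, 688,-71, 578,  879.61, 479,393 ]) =[ - 818,  -  592, - 502 , -131 , - 71, 393, 479, 578, 582,688,  714, 730,879.61 ] 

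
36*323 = 11628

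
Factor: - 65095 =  - 5^1*47^1 *277^1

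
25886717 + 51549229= 77435946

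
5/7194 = 5/7194 = 0.00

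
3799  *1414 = 5371786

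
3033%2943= 90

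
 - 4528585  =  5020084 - 9548669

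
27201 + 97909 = 125110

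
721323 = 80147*9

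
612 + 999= 1611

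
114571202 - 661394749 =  - 546823547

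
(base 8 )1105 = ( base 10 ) 581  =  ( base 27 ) le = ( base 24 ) 105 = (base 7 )1460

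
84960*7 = 594720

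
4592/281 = 4592/281 = 16.34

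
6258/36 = 173 + 5/6 =173.83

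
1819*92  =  167348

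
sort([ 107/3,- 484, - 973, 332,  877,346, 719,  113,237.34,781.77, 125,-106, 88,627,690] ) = [  -  973,-484,-106,107/3,88,113,125,237.34,332,346, 627 , 690,719, 781.77, 877] 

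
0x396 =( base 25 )1bi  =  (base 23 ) 1gl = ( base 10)918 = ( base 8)1626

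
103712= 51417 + 52295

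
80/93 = 80/93 = 0.86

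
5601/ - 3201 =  - 2+ 267/1067 = - 1.75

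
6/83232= 1/13872 = 0.00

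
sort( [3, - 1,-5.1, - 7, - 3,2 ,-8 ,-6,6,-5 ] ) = [ - 8,-7, - 6, - 5.1,  -  5, -3,  -  1,  2, 3, 6 ]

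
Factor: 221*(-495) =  - 3^2*5^1  *11^1 *13^1*17^1 = - 109395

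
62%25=12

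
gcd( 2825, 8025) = 25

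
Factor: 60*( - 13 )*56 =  - 2^5*3^1*5^1*7^1 * 13^1 = - 43680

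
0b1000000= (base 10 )64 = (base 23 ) 2i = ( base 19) 37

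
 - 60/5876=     -  15/1469 = - 0.01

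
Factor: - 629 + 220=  - 409 = - 409^1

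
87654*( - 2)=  -175308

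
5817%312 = 201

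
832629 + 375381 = 1208010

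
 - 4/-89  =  4/89=0.04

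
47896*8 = 383168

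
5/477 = 5/477 = 0.01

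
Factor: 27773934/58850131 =2^1 *3^1*19^1*137^( - 1)*243631^1*429563^( - 1) 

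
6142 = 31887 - 25745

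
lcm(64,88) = 704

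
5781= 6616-835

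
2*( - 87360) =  - 174720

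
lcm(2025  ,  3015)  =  135675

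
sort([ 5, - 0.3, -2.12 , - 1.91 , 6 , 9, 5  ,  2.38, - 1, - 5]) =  [ - 5, - 2.12, - 1.91, -1, - 0.3,2.38,5 , 5,6,9]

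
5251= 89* 59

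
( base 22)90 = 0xC6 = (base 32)66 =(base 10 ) 198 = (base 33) 60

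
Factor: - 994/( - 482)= 497/241 = 7^1*71^1*241^( - 1)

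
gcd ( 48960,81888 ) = 96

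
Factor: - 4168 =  - 2^3*521^1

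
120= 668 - 548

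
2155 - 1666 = 489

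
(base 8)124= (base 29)2Q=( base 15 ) 59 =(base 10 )84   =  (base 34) 2g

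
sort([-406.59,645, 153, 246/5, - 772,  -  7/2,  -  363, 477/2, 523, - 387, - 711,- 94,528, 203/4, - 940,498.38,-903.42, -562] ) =[ - 940, - 903.42,-772, - 711, - 562,-406.59, - 387, - 363,-94,- 7/2, 246/5, 203/4, 153, 477/2, 498.38 , 523, 528, 645]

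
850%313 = 224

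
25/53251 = 25/53251 = 0.00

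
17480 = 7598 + 9882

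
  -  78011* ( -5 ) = 390055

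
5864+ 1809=7673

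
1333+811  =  2144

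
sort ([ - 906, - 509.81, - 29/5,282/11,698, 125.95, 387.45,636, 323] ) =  [ - 906,-509.81, - 29/5,282/11, 125.95, 323,387.45 , 636, 698]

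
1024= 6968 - 5944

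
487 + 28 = 515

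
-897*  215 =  - 192855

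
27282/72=4547/12 = 378.92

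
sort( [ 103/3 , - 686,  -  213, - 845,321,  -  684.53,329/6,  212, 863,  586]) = [ - 845,  -  686, - 684.53 , - 213, 103/3,329/6, 212,321,586,863 ] 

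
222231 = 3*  74077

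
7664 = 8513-849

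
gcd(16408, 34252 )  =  4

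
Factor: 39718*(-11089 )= - 2^1*7^1*13^1*853^1*2837^1=-  440432902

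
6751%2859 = 1033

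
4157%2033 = 91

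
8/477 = 8/477 = 0.02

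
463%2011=463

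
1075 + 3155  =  4230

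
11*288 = 3168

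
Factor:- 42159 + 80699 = 2^2 * 5^1 * 41^1 * 47^1 = 38540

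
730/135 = 5 + 11/27=5.41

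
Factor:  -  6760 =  - 2^3*  5^1 * 13^2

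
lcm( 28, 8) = 56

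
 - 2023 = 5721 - 7744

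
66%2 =0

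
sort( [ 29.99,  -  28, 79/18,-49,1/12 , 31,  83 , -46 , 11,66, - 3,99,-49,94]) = [ - 49 ,  -  49, - 46, -28,-3, 1/12,79/18,  11,29.99, 31, 66,83,  94,99]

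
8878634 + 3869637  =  12748271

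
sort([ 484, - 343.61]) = [ - 343.61,  484]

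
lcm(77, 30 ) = 2310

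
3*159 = 477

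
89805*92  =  8262060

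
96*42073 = 4039008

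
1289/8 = 161 + 1/8  =  161.12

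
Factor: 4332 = 2^2*3^1*19^2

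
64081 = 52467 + 11614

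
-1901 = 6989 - 8890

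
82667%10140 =1547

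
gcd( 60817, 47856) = 997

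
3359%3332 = 27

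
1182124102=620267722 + 561856380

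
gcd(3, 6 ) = 3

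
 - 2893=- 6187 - -3294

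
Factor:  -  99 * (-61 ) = 3^2*11^1*61^1=6039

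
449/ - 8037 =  - 449/8037 = -  0.06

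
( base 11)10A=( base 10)131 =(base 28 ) 4J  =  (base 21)65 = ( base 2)10000011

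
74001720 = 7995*9256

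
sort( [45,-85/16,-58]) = [  -  58,-85/16, 45] 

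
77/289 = 77/289 =0.27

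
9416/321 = 29 + 1/3 =29.33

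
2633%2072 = 561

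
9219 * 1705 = 15718395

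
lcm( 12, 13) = 156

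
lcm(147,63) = 441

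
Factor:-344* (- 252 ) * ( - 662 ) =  - 2^6*3^2*7^1*43^1*331^1 = - 57387456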